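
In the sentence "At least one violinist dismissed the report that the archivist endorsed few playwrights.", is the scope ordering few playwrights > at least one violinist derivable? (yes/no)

No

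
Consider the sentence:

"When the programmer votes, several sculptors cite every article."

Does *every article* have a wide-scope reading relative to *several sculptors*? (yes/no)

The adjunct island is irrelevant here — *every article* and *several sculptors* are both in the matrix clause.
No island intervenes, so both surface and inverse scope are derivable.

Yes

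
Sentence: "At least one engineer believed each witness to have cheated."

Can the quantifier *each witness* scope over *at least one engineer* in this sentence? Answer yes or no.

ECM infinitives lack a CP barrier, so *each witness* can QR over the matrix subject *at least one engineer*.
QR within a single clause is free, so the lower quantifier may take scope over the higher one.

Yes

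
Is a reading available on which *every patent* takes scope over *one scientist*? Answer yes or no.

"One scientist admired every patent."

Both DPs are arguments of the same predicate; there is no clause or island boundary between them.
Since no island is crossed, the inverse ordering is licensed alongside surface scope.

Yes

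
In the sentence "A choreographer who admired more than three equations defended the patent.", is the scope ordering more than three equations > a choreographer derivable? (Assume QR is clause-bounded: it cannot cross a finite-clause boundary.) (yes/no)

*more than three equations* is embedded in the relative clause *who admired more than three equations*.
The relative clause forms an island for QR, so the quantifier is confined to the head noun's restrictor.
*more than three equations* > *a choreographer* would require crossing that boundary, which is illicit.

No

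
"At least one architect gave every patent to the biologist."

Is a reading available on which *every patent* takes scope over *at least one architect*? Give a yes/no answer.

Yes

Both DPs are arguments of the same predicate; there is no clause or island boundary between them.
Since no island is crossed, the inverse ordering is licensed alongside surface scope.
Both orderings are possible: *at least one architect* > *every patent* and *every patent* > *at least one architect*.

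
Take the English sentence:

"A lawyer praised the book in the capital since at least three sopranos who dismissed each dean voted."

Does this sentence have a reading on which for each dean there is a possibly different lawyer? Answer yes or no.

The paraphrase describes the scope ordering *each dean* > *a lawyer*.
*each dean* sits inside the relative clause *who dismissed each dean*, which is itself inside the adjunct *since at least three sopranos who dismissed each dean voted*.
Nested islands: the RC island is itself inside an adjunct island, so wide scope is doubly excluded.
*each dean* is confined to the island and cannot take scope over *a lawyer*.

No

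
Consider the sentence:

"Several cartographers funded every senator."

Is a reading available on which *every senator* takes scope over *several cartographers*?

Yes

*every senator* and *several cartographers* are in the same minimal clause.
With no island boundary between them, the object can take inverse scope over the subject via ordinary QR within the clause.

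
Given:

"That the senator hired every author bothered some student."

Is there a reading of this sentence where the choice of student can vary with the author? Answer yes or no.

This is the *every author* > *some student* reading.
*every author* occurs within the sentential subject *that the senator hired every author*.
Clausal subjects are scope islands; QR from inside the subject into the matrix is barred.
So the wide-scope reading for *every author* is blocked.

No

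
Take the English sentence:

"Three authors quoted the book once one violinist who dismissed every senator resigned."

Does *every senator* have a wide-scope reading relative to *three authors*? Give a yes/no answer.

The target quantifier *every senator* is part of the relative clause *who dismissed every senator*, which is itself inside the adjunct *once one violinist who dismissed every senator resigned*.
Nested islands: the RC island is itself inside an adjunct island, so wide scope is doubly excluded.
*every senator* is confined to the island and cannot take scope over *three authors*.

No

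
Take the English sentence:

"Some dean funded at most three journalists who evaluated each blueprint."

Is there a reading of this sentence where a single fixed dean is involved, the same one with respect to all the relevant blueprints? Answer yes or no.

Yes

The paraphrase describes the scope ordering *some dean* > *each blueprint*.
Surface scope (*some dean* > *each blueprint*) is always derivable; islands only block QR, not in-situ interpretation.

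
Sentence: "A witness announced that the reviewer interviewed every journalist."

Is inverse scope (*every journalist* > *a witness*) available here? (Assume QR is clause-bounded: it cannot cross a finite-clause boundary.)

The DP *every journalist* is contained in the finite complement clause *that the reviewer interviewed every journalist*.
With QR restricted to its own tensed clause, the embedded quantifier cannot reach a matrix scope position.
*every journalist* is confined to the island and cannot take scope over *a witness*.

No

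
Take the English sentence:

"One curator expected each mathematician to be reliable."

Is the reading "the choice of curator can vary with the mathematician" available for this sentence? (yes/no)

The paraphrase describes the scope ordering *each mathematician* > *one curator*.
This is an ECM construction: *each mathematician* is the infinitival subject, Case-marked by the matrix verb, and the infinitive is transparent for QR.
Since no island is crossed, the inverse ordering is licensed alongside surface scope.
The sentence is scopally ambiguous between *one curator* > *each mathematician* and *each mathematician* > *one curator*.

Yes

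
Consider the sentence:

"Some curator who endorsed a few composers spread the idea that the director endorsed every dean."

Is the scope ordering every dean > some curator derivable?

No

*every dean* sits inside the complex NP *the idea that the director endorsed every dean*.
A that-clause complement to a noun is an island; QR cannot cross the NP boundary.
Hence only narrow scope for *every dean* (under *some curator*) survives.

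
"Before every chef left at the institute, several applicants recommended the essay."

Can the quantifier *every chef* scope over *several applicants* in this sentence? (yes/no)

No

*every chef* is embedded in the adjunct clause *before every chef left at the institute*.
Scope out of an adjunct clause is unavailable: QR respects the adjunct-island constraint.
*every chef* is confined to the island and cannot take scope over *several applicants*.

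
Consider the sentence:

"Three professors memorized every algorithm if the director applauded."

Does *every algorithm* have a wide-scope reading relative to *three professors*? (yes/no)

Yes

The adjunct clause does not contain *every algorithm*, which is the matrix object.
Since no island is crossed, the inverse ordering is licensed alongside surface scope.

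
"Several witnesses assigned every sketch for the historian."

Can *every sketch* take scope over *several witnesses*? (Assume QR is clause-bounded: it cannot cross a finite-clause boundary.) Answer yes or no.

Both DPs are arguments of the same predicate; there is no clause or island boundary between them.
QR within a single clause is free, so the lower quantifier may take scope over the higher one.
Both orderings are possible: *several witnesses* > *every sketch* and *every sketch* > *several witnesses*.

Yes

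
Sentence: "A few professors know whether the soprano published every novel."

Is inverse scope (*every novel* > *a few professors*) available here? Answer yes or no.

*every novel* sits inside the embedded question *whether the soprano published every novel*.
QR across an interrogative CP boundary is ruled out as a wh-island violation.
So the wide-scope reading for *every novel* is blocked.

No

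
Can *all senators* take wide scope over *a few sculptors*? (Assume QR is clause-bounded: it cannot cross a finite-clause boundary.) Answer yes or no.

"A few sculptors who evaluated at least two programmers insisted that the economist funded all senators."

The target quantifier *all senators* is part of the finite complement clause *that the economist funded all senators*.
Under clause-bounded QR, a quantifier in an embedded finite clause cannot raise into the matrix clause.
So *all senators* cannot raise high enough to outscope *a few sculptors*; only the surface ordering *a few sculptors* > *all senators* is available.

No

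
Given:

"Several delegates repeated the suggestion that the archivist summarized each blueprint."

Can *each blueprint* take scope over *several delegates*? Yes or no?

No

Structurally, *each blueprint* is inside the complex NP *the suggestion that the archivist summarized each blueprint*.
Since the clause is the complement of a nominal head, the CNPC blocks scope extraction.
*each blueprint* is confined to the island and cannot take scope over *several delegates*.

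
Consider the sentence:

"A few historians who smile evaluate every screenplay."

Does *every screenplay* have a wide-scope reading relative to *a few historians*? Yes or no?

*every screenplay* is a matrix argument; only *a few historians* is modified by the relative clause *who smile*, so the RC island is irrelevant to the target quantifier.
Ordinary QR to a clause-peripheral position gives the wide-scope LF for the lower DP.
So *every screenplay* > *a few historians* is among the available readings.

Yes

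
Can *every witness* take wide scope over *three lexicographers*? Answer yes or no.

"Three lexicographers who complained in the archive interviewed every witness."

Yes

The RC *who complained in the archive* is an island, but *every witness* is not inside it — it is the matrix object, a clausemate of *three lexicographers*.
Clause-internal QR can adjoin the lower DP above the subject, yielding the inverse reading.
So *every witness* > *three lexicographers* is among the available readings.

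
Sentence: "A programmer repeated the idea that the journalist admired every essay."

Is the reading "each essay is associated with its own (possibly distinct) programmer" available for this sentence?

No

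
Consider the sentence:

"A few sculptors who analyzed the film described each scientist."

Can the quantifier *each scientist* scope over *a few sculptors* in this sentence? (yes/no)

Although the sentence contains a relative clause (*who analyzed the film*), *each scientist* is outside it, in the matrix VP.
QR within a single clause is free, so the lower quantifier may take scope over the higher one.
The sentence is scopally ambiguous between *a few sculptors* > *each scientist* and *each scientist* > *a few sculptors*.

Yes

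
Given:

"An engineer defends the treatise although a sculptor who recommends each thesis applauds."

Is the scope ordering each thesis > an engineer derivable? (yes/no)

*each thesis* is embedded in the relative clause *who recommends each thesis*, which is itself inside the adjunct *although a sculptor who recommends each thesis applauds*.
Nested islands: the RC island is itself inside an adjunct island, so wide scope is doubly excluded.
The inverse ordering *each thesis* > *an engineer* is therefore underivable.
(Only the surface reading survives: one fixed engineer with respect to all the relevant theses.)

No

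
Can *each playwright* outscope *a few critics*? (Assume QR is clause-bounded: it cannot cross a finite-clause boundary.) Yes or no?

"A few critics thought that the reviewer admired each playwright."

No

The DP *each playwright* is contained in the finite complement clause *that the reviewer admired each playwright*.
With QR restricted to its own tensed clause, the embedded quantifier cannot reach a matrix scope position.
Hence only narrow scope for *each playwright* (under *a few critics*) survives.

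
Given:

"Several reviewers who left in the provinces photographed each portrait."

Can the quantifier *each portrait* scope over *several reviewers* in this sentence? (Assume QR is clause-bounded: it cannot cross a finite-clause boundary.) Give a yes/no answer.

Yes

*each portrait* sits in the matrix clause, not in the relative clause on *several reviewers*.
Clause-internal QR can adjoin the lower DP above the subject, yielding the inverse reading.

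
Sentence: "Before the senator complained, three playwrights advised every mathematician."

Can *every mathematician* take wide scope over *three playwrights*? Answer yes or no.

Yes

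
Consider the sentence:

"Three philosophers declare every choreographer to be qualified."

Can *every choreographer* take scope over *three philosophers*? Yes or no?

*every choreographer* is the subject of an ECM infinitive — the infinitival complement of an ECM verb is not a scope island, so *every choreographer* can raise into the matrix clause.
Since no island is crossed, the inverse ordering is licensed alongside surface scope.

Yes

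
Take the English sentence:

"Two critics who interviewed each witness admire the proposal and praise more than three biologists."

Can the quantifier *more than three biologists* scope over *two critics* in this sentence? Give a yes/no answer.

No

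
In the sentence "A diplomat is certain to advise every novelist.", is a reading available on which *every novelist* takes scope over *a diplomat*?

Yes

Infinitival complements of raising predicates do not block QR; *every novelist* and *a diplomat* are effectively clausemates.
With no island boundary between them, the object can take inverse scope over the subject via ordinary QR within the clause.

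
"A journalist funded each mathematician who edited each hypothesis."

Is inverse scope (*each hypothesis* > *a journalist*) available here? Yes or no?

*each hypothesis* is embedded in the relative clause *who edited each hypothesis* modifying *each mathematician*.
A relative clause is a scope island — quantifier raising cannot cross its boundary.
The inverse ordering *each hypothesis* > *a journalist* is therefore underivable.

No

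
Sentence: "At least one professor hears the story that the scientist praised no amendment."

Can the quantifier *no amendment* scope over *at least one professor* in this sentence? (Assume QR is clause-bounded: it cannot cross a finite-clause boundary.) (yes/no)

The target quantifier *no amendment* is part of the complex NP *the story that the scientist praised no amendment*.
Noun-complement clauses are scope islands (the Complex NP Constraint): a quantifier inside one cannot scope into the matrix.
The inverse ordering *no amendment* > *at least one professor* is therefore underivable.

No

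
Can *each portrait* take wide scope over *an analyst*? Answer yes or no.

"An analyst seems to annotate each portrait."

Yes

*each portrait* is inside a raising infinitive, which is transparent to QR (no CP barrier), so it behaves as a matrix argument.
With no island boundary between them, the object can take inverse scope over the subject via ordinary QR within the clause.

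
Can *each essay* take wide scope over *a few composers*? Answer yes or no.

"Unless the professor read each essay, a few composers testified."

No

Structurally, *each essay* is inside the adjunct clause *unless the professor read each essay*.
Adverbial clauses are not L-marked, so they are barriers for QR — the quantifier cannot escape the adjunct.
*each essay* > *a few composers* would require crossing that boundary, which is illicit.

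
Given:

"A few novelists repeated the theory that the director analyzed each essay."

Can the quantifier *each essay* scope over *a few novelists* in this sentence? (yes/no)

The target quantifier *each essay* is part of the complex NP *the theory that the director analyzed each essay*.
The Complex NP Constraint bars QR out of the complement clause of a noun.
Hence only narrow scope for *each essay* (under *a few novelists*) survives.

No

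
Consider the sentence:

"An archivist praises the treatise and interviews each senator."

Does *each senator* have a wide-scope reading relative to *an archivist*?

*each senator* occurs within one conjunct of the coordinate structure (*interviews each senator*).
Asymmetric QR out of one conjunct violates the Coordinate Structure Constraint.
Hence only narrow scope for *each senator* (under *an archivist*) survives.

No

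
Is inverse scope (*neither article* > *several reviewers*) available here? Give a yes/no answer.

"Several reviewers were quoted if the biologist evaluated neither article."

*neither article* is embedded in the adjunct clause *if the biologist evaluated neither article*.
Adjunct clauses are scope islands: a quantifier inside an adjunct cannot raise into the matrix clause.
So the wide-scope reading for *neither article* is blocked.

No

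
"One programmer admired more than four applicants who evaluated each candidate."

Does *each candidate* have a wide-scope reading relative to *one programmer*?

No

*each candidate* is embedded in the relative clause *who evaluated each candidate* modifying *more than four applicants*.
Quantifiers inside a relative clause are trapped there; the RC boundary blocks QR.
There is no licit LF on which *each candidate* c-commands *one programmer*.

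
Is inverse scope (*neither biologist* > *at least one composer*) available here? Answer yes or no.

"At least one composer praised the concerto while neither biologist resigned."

No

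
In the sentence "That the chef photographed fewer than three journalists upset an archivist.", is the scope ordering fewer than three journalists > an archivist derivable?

No

*fewer than three journalists* occurs within the sentential subject *that the chef photographed fewer than three journalists*.
The subject-island constraint blocks QR out of a clausal subject.
So *fewer than three journalists* cannot raise to a position above *an archivist*.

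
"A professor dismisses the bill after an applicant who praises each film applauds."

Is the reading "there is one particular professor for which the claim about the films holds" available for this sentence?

This is the *a professor* > *each film* reading.
That is the surface-scope ordering, which is always one of the available readings — island constraints only ever restrict inverse scope.

Yes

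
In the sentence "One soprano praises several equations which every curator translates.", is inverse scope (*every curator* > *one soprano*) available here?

The DP *every curator* is contained in the relative clause *which every curator translates* modifying *several equations*.
The relative clause forms an island for QR, so the quantifier is confined to the head noun's restrictor.
Hence only narrow scope for *every curator* (under *one soprano*) survives.
(Only the surface reading survives: one fixed soprano with respect to all the relevant curators.)

No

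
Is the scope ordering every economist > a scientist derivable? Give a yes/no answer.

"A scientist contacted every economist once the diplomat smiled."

Yes

The adjunct island is irrelevant here — *every economist* and *a scientist* are both in the matrix clause.
No island intervenes, so both surface and inverse scope are derivable.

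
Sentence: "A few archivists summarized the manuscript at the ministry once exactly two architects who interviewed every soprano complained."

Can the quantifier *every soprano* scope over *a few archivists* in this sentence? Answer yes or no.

No

Structurally, *every soprano* is inside the relative clause *who interviewed every soprano*, which is itself inside the adjunct *once exactly two architects who interviewed every soprano complained*.
Nested islands: the RC island is itself inside an adjunct island, so wide scope is doubly excluded.
*every soprano* is confined to the island and cannot take scope over *a few archivists*.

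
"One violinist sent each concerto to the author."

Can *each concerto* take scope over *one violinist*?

Yes

*each concerto* is the matrix object and *one violinist* the matrix subject; the two are clausemates.
QR within a single clause is free, so the lower quantifier may take scope over the higher one.
So *each concerto* > *one violinist* is among the available readings.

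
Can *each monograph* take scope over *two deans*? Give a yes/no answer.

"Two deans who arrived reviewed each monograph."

Yes

*each monograph* sits in the matrix clause, not in the relative clause on *two deans*.
QR within a single clause is free, so the lower quantifier may take scope over the higher one.
So *each monograph* > *two deans* is among the available readings.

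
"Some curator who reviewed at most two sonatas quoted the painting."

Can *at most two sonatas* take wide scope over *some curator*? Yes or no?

*at most two sonatas* sits inside the relative clause *who reviewed at most two sonatas*.
Quantifiers inside a relative clause are trapped there; the RC boundary blocks QR.
There is no licit LF on which *at most two sonatas* c-commands *some curator*.

No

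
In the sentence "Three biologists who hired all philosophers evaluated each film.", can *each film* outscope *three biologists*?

Yes

Although the sentence contains a relative clause (*who hired all philosophers*), *each film* is outside it, in the matrix VP.
No island intervenes, so both surface and inverse scope are derivable.
The sentence is scopally ambiguous between *three biologists* > *each film* and *each film* > *three biologists*.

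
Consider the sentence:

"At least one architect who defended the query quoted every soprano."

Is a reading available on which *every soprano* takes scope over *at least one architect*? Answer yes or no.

Yes

*every soprano* is a matrix argument; only *at least one architect* is modified by the relative clause *who defended the query*, so the RC island is irrelevant to the target quantifier.
QR within a single clause is free, so the lower quantifier may take scope over the higher one.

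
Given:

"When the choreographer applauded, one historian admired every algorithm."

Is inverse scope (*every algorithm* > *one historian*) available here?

Yes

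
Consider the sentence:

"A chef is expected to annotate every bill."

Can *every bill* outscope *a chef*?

Yes

The matrix predicate is a raising verb, whose infinitival complement is not a scope island — *every bill* can QR into the matrix clause.
Since no island is crossed, the inverse ordering is licensed alongside surface scope.
Both orderings are possible: *a chef* > *every bill* and *every bill* > *a chef*.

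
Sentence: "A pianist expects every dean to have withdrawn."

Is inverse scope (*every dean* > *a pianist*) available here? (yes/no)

Yes

ECM infinitives lack a CP barrier, so *every dean* can QR over the matrix subject *a pianist*.
No island intervenes, so both surface and inverse scope are derivable.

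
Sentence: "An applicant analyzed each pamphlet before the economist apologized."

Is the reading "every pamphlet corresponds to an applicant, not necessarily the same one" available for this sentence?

That reading corresponds to *each pamphlet* > *an applicant*.
*each pamphlet* is a matrix argument; the adjunct is an island but the target quantifier is outside it.
Ordinary QR to a clause-peripheral position gives the wide-scope LF for the lower DP.
Both orderings are possible: *an applicant* > *each pamphlet* and *each pamphlet* > *an applicant*.

Yes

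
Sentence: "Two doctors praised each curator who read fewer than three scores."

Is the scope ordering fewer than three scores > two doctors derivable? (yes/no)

*fewer than three scores* is embedded in the relative clause *who read fewer than three scores* modifying *each curator*.
Quantifiers inside a relative clause are trapped there; the RC boundary blocks QR.
The inverse ordering *fewer than three scores* > *two doctors* is therefore underivable.

No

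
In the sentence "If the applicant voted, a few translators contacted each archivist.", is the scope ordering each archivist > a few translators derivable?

Neither queried DP is inside the adjunct, so the adjunct-island constraint does not apply.
Ordinary QR to a clause-peripheral position gives the wide-scope LF for the lower DP.

Yes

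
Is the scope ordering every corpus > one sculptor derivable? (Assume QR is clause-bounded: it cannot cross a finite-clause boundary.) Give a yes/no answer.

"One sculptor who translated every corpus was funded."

No

*every corpus* is embedded in the relative clause *who translated every corpus*.
Relative clauses are scope islands: a quantifier cannot QR out of a relative clause to take scope in the matrix clause.
So the wide-scope reading for *every corpus* is blocked.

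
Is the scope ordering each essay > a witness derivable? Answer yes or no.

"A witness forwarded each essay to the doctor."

Yes

*each essay* is the matrix object and *a witness* the matrix subject; the two are clausemates.
Clause-internal QR can adjoin the lower DP above the subject, yielding the inverse reading.
So *each essay* > *a witness* is among the available readings.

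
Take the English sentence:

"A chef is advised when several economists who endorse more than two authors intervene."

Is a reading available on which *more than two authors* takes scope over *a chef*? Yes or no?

*more than two authors* is embedded in the relative clause *who endorse more than two authors*, which is itself inside the adjunct *when several economists who endorse more than two authors intervene*.
Nested islands: the RC island is itself inside an adjunct island, so wide scope is doubly excluded.
There is no licit LF on which *more than two authors* c-commands *a chef*.
(Only the surface reading survives: one fixed chef with respect to all the relevant authors.)

No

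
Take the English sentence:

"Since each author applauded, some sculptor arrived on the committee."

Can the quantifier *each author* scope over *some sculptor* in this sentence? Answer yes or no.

*each author* sits inside the adjunct clause *since each author applauded*.
Since the clause is an adjunct (not a complement), the Adjunct Condition blocks QR across its edge.
There is no licit LF on which *each author* c-commands *some sculptor*.

No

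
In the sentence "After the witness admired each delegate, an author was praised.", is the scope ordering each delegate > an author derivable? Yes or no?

Structurally, *each delegate* is inside the adjunct clause *after the witness admired each delegate*.
Adjuncts are opaque for quantifier raising; a quantifier in an adjunct stays inside it.
*each delegate* is confined to the island and cannot take scope over *an author*.

No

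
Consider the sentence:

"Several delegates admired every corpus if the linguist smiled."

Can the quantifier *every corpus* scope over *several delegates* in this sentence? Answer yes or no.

The adjunct clause does not contain *every corpus*, which is the matrix object.
Clause-internal QR can adjoin the lower DP above the subject, yielding the inverse reading.

Yes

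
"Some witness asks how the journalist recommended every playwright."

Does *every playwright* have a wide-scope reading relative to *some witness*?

*every playwright* occurs within the embedded question *how the journalist recommended every playwright*.
Embedded questions are wh-islands: a quantifier inside an indirect question cannot QR into the matrix clause.
So the wide-scope reading for *every playwright* is blocked.

No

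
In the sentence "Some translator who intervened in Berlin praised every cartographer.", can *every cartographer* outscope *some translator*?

*every cartographer* is a matrix argument; only *some translator* is modified by the relative clause *who intervened in Berlin*, so the RC island is irrelevant to the target quantifier.
QR within a single clause is free, so the lower quantifier may take scope over the higher one.

Yes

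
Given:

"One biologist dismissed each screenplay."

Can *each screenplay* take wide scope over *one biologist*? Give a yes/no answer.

Yes

*each screenplay* is the matrix object and *one biologist* the matrix subject; the two are clausemates.
Ordinary QR to a clause-peripheral position gives the wide-scope LF for the lower DP.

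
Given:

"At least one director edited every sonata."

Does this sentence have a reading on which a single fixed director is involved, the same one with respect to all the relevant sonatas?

This is the *at least one director* > *every sonata* reading.
Nothing needs to raise for *at least one director* > *every sonata*, so no island constraint is at stake.

Yes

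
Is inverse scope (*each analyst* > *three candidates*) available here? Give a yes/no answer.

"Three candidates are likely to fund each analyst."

Yes

*each analyst* is the object of the infinitival complement of a raising predicate; raising infinitives are transparent for QR, so the two DPs are in effect clausemates.
Nothing blocks QR of the lower DP to a position above the higher one, so inverse scope is available.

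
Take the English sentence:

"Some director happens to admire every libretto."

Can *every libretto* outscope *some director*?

*every libretto* is the object of the infinitival complement of a raising predicate; raising infinitives are transparent for QR, so the two DPs are in effect clausemates.
Ordinary QR to a clause-peripheral position gives the wide-scope LF for the lower DP.
So *every libretto* > *some director* is among the available readings.

Yes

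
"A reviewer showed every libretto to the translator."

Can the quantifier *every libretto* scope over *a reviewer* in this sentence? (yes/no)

Yes

*every libretto* and *a reviewer* are in the same minimal clause.
Ordinary QR to a clause-peripheral position gives the wide-scope LF for the lower DP.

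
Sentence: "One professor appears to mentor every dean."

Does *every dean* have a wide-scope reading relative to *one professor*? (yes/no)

Yes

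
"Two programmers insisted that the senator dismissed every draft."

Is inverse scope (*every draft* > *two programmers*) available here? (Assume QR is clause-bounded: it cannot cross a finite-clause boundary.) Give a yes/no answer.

No

The target quantifier *every draft* is part of the finite complement clause *that the senator dismissed every draft*.
Given the clause-boundedness assumption, QR cannot cross the finite CP into the matrix.
So the wide-scope reading for *every draft* is blocked.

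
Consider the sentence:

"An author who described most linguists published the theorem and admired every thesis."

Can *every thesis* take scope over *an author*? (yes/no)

The DP *every thesis* is contained in one conjunct of the coordinate structure (*admired every thesis*).
QR out of a conjunct would have to apply non-ATB, which the CSC forbids.
Hence only narrow scope for *every thesis* (under *an author*) survives.

No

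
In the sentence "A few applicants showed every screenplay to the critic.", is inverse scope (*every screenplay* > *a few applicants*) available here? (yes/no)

Yes

Both DPs are arguments of the same predicate; there is no clause or island boundary between them.
No island intervenes, so both surface and inverse scope are derivable.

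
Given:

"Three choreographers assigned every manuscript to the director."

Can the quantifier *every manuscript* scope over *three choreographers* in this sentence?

Yes

Both DPs are arguments of the same predicate; there is no clause or island boundary between them.
QR within a single clause is free, so the lower quantifier may take scope over the higher one.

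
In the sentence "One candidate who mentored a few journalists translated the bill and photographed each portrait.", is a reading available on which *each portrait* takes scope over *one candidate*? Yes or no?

The DP *each portrait* is contained in one conjunct of the coordinate structure (*photographed each portrait*).
Coordinate structures are islands for non-across-the-board movement, QR included.
Hence only narrow scope for *each portrait* (under *one candidate*) survives.

No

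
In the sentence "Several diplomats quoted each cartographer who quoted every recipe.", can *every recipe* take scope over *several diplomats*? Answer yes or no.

No

Structurally, *every recipe* is inside the relative clause *who quoted every recipe* modifying *each cartographer*.
Relative clauses are scope islands: a quantifier cannot QR out of a relative clause to take scope in the matrix clause.
So *every recipe* cannot raise high enough to outscope *several diplomats*; only the surface ordering *several diplomats* > *every recipe* is available.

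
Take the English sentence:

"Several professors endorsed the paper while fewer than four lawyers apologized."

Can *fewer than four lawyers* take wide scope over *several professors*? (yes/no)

Structurally, *fewer than four lawyers* is inside the adjunct clause *while fewer than four lawyers apologized*.
The adjunct-island constraint bars QR out of an adverbial clause.
*fewer than four lawyers* > *several professors* would require crossing that boundary, which is illicit.

No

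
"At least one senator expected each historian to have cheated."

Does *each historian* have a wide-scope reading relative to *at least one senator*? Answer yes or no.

This is an ECM construction: *each historian* is the infinitival subject, Case-marked by the matrix verb, and the infinitive is transparent for QR.
No island intervenes, so both surface and inverse scope are derivable.
So *each historian* > *at least one senator* is among the available readings.

Yes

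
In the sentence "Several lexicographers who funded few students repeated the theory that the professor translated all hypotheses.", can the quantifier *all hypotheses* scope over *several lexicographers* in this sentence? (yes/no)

No

The DP *all hypotheses* is contained in the complex NP *the theory that the professor translated all hypotheses*.
The Complex NP Constraint bars QR out of the complement clause of a noun.
Hence only narrow scope for *all hypotheses* (under *several lexicographers*) survives.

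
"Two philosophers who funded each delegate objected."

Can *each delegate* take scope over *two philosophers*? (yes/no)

*each delegate* is embedded in the relative clause *who funded each delegate*.
Relative clauses are scope islands: a quantifier cannot QR out of a relative clause to take scope in the matrix clause.
So *each delegate* cannot raise to a position above *two philosophers*.

No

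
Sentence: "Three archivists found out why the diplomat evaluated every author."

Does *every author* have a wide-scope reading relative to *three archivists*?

No

Structurally, *every author* is inside the embedded question *why the diplomat evaluated every author*.
Embedded wh-clauses are opaque for QR, so the quantifier stays inside the question.
Hence only narrow scope for *every author* (under *three archivists*) survives.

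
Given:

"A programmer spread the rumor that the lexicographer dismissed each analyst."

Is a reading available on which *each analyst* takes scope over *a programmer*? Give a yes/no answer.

*each analyst* occurs within the complex NP *the rumor that the lexicographer dismissed each analyst*.
The Complex NP Constraint bars QR out of the complement clause of a noun.
There is no licit LF on which *each analyst* c-commands *a programmer*.
(Only the surface reading survives: one fixed programmer with respect to all the relevant analysts.)

No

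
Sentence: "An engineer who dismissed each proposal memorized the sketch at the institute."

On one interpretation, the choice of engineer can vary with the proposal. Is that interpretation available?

The described interpretation is the *each proposal* > *an engineer* scoping.
*each proposal* is embedded in the relative clause *who dismissed each proposal*.
Relative clauses block scope extraction: QR cannot target a position outside the modified NP.
*each proposal* is confined to the island and cannot take scope over *an engineer*.

No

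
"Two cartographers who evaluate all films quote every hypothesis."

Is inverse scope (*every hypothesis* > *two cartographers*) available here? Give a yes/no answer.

Yes

The relative clause *who evaluate all films* modifies *two cartographers*, but *every hypothesis* is not inside that relative clause — it is an argument of the matrix verb.
Ordinary QR to a clause-peripheral position gives the wide-scope LF for the lower DP.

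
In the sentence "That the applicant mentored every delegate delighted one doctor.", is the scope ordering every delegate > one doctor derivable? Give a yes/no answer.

The target quantifier *every delegate* is part of the sentential subject *that the applicant mentored every delegate*.
Clausal subjects are scope islands; QR from inside the subject into the matrix is barred.
*every delegate* is confined to the island and cannot take scope over *one doctor*.

No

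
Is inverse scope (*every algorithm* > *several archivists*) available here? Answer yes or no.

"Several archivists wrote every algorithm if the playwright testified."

Yes

*every algorithm* is a matrix argument; the adjunct is an island but the target quantifier is outside it.
Since no island is crossed, the inverse ordering is licensed alongside surface scope.
So *every algorithm* > *several archivists* is among the available readings.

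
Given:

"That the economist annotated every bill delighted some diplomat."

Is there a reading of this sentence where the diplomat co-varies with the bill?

This is the *every bill* > *some diplomat* reading.
Structurally, *every bill* is inside the sentential subject *that the economist annotated every bill*.
The Sentential Subject Constraint rules out raising the quantifier out of the that-clause subject.
So *every bill* cannot raise to a position above *some diplomat*.

No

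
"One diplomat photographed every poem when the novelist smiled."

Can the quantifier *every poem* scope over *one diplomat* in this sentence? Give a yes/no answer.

Yes

The adjunct clause does not contain *every poem*, which is the matrix object.
Nothing blocks QR of the lower DP to a position above the higher one, so inverse scope is available.
So *every poem* > *one diplomat* is among the available readings.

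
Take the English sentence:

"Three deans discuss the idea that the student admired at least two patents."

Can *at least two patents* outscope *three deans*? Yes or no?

No

*at least two patents* is embedded in the complex NP *the idea that the student admired at least two patents*.
The Complex NP Constraint bars QR out of the complement clause of a noun.
So *at least two patents* cannot raise high enough to outscope *three deans*; only the surface ordering *three deans* > *at least two patents* is available.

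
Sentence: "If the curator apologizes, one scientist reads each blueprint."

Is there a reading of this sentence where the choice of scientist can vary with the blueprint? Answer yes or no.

That reading corresponds to *each blueprint* > *one scientist*.
Neither queried DP is inside the adjunct, so the adjunct-island constraint does not apply.
Nothing blocks QR of the lower DP to a position above the higher one, so inverse scope is available.

Yes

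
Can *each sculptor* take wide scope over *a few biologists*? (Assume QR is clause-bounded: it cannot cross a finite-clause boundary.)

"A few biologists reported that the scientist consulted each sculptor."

No

*each sculptor* sits inside the finite complement clause *that the scientist consulted each sculptor*.
QR is clause-bounded, so the finite complement is a scope island for the embedded quantifier.
So the wide-scope reading for *each sculptor* is blocked.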